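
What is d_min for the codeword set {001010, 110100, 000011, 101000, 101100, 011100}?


Comparing all pairs, minimum distance: 1
Can detect 0 errors, correct 0 errors

1


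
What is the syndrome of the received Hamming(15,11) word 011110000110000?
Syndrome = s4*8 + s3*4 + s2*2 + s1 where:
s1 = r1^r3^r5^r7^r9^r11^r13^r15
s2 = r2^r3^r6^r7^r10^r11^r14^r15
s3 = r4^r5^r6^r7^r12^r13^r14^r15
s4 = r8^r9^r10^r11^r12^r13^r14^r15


s1=1, s2=0, s3=0, s4=0

Syndrome = 1 (error at position 1)


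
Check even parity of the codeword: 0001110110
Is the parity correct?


Number of 1s: 5

No, parity error (5 ones)


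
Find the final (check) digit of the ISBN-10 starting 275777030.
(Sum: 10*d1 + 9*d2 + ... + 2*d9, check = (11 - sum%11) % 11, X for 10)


Weighted sum: 258
258 mod 11 = 5

Check digit: 6


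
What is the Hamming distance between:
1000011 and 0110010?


XOR: 1110001
Count of 1s: 4

4


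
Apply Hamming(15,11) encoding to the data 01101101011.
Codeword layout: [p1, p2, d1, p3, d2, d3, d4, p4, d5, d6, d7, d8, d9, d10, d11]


Parity bits: p1=1, p2=0, p3=1, p4=1

100111011101011


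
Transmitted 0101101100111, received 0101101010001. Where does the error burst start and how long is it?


XOR: 0000000110110

Burst at position 7, length 5


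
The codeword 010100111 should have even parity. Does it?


Number of 1s: 5

No, parity error (5 ones)


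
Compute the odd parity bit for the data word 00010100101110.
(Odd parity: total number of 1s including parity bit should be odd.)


Number of 1s in data: 6
Parity bit: 1

1


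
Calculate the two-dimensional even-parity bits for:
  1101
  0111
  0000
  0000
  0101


Row parities: 11000
Column parities: 1111

Row P: 11000, Col P: 1111, Corner: 0


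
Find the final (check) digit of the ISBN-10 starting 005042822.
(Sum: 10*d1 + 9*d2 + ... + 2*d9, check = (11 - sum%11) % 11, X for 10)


Weighted sum: 116
116 mod 11 = 6

Check digit: 5


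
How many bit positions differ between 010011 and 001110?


XOR: 011101
Count of 1s: 4

4


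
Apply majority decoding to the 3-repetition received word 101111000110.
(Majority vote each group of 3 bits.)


Groups: 101, 111, 000, 110
Majority votes: 1101

1101


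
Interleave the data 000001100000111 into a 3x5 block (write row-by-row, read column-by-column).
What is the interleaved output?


Matrix:
  00000
  11000
  00111
Read columns: 010010001001001

010010001001001


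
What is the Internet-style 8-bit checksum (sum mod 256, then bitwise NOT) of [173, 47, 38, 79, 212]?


Sum = 549 mod 256 = 37
Complement = 218

218


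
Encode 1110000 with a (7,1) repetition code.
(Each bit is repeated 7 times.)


Each bit -> 7 copies

1111111111111111111110000000000000000000000000000


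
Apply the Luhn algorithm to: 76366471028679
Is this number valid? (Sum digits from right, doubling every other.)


Luhn sum = 65
65 mod 10 = 5

Invalid (Luhn sum mod 10 = 5)


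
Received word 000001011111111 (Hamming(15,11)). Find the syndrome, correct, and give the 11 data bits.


Syndrome = 6: error at position 6

Data: 00001111111 (corrected bit 6)


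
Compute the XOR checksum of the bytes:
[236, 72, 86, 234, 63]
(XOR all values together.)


XOR chain: 236 ^ 72 ^ 86 ^ 234 ^ 63 = 39

39


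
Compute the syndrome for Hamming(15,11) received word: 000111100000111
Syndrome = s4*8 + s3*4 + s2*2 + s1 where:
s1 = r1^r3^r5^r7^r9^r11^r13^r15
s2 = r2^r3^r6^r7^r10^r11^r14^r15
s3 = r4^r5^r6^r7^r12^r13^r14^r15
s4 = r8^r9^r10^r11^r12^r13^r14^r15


s1=0, s2=0, s3=1, s4=1

Syndrome = 12 (error at position 12)


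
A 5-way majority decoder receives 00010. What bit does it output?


Ones: 1 out of 5
Threshold: 3

0 (1/5 voted 1)


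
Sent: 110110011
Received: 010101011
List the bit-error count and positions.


XOR: 100011000

3 error(s) at position(s): 0, 4, 5


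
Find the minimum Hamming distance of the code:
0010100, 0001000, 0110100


Comparing all pairs, minimum distance: 1
Can detect 0 errors, correct 0 errors

1


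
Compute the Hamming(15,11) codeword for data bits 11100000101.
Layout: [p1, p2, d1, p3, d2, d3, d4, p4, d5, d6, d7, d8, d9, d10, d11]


Parity bits: p1=0, p2=1, p3=0, p4=0

011011000000101


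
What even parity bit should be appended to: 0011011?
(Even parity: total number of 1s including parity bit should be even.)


Number of 1s in data: 4
Parity bit: 0

0


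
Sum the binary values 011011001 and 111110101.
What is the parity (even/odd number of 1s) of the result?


011011001 = 217
111110101 = 501
Sum = 718 = 1011001110
1s count = 6

even parity (6 ones in 1011001110)


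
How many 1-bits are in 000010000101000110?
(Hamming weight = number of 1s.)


Counting 1s in 000010000101000110

5


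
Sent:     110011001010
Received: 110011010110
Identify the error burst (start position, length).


XOR: 000000011100

Burst at position 7, length 3


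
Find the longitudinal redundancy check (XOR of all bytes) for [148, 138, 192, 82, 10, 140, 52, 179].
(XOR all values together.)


XOR chain: 148 ^ 138 ^ 192 ^ 82 ^ 10 ^ 140 ^ 52 ^ 179 = 141

141


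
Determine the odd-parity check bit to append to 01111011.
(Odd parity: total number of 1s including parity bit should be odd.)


Number of 1s in data: 6
Parity bit: 1

1


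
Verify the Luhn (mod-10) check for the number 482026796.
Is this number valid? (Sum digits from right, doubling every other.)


Luhn sum = 40
40 mod 10 = 0

Valid (Luhn sum mod 10 = 0)


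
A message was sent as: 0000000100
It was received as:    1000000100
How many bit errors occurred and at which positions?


XOR: 1000000000

1 error(s) at position(s): 0


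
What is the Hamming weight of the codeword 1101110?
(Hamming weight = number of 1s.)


Counting 1s in 1101110

5


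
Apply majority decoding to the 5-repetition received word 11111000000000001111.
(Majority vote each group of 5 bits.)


Groups: 11111, 00000, 00000, 01111
Majority votes: 1001

1001


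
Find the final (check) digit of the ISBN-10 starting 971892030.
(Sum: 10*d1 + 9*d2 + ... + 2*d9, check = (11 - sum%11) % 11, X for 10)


Weighted sum: 290
290 mod 11 = 4

Check digit: 7


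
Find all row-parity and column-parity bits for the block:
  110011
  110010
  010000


Row parities: 011
Column parities: 010001

Row P: 011, Col P: 010001, Corner: 0


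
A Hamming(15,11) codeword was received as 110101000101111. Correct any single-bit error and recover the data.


Syndrome = 11: error at position 11

Data: 00100111111 (corrected bit 11)


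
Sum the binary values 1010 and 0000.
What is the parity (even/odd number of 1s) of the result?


1010 = 10
0000 = 0
Sum = 10 = 1010
1s count = 2

even parity (2 ones in 1010)


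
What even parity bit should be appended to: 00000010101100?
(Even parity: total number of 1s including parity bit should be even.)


Number of 1s in data: 4
Parity bit: 0

0


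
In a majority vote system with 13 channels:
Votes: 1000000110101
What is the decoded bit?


Ones: 5 out of 13
Threshold: 7

0 (5/13 voted 1)


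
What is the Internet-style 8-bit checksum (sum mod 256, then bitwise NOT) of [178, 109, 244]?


Sum = 531 mod 256 = 19
Complement = 236

236


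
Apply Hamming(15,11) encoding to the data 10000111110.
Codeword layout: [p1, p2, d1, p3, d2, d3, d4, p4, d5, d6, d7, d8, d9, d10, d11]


Parity bits: p1=1, p2=0, p3=1, p4=1

101100010111110


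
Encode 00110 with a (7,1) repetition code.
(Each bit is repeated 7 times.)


Each bit -> 7 copies

00000000000000111111111111110000000


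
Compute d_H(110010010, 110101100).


XOR: 000111110
Count of 1s: 5

5


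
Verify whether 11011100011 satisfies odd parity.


Number of 1s: 7

Yes, parity is correct (7 ones)


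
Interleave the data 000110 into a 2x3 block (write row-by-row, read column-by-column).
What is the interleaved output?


Matrix:
  000
  110
Read columns: 010100

010100


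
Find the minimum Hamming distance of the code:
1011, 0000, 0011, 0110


Comparing all pairs, minimum distance: 1
Can detect 0 errors, correct 0 errors

1


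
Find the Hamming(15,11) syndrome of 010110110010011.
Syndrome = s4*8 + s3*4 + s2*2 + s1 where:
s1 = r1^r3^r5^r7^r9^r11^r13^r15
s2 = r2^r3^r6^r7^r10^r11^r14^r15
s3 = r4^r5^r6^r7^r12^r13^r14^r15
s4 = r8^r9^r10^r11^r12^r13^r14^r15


s1=0, s2=1, s3=1, s4=0

Syndrome = 6 (error at position 6)


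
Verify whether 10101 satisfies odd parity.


Number of 1s: 3

Yes, parity is correct (3 ones)


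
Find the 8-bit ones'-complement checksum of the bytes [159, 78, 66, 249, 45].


Sum = 597 mod 256 = 85
Complement = 170

170


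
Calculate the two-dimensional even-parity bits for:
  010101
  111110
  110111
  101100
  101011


Row parities: 11110
Column parities: 011011

Row P: 11110, Col P: 011011, Corner: 0


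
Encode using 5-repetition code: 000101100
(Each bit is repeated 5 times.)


Each bit -> 5 copies

000000000000000111110000011111111110000000000


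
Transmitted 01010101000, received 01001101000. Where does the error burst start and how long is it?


XOR: 00011000000

Burst at position 3, length 2


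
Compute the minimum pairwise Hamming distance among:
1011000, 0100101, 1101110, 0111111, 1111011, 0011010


Comparing all pairs, minimum distance: 2
Can detect 1 errors, correct 0 errors

2


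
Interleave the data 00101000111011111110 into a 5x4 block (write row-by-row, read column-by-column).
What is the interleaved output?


Matrix:
  0010
  1000
  1110
  1111
  1110
Read columns: 01111001111011100010

01111001111011100010


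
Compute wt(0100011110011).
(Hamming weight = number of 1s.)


Counting 1s in 0100011110011

7


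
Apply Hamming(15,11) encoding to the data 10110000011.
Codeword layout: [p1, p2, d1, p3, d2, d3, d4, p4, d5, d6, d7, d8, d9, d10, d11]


Parity bits: p1=1, p2=1, p3=0, p4=0

111001100000011


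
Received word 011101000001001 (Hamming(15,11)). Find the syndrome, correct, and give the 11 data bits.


Syndrome = 0: no error detected

Data: 10100001001 (no errors)


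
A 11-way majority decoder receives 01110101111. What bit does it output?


Ones: 8 out of 11
Threshold: 6

1 (8/11 voted 1)


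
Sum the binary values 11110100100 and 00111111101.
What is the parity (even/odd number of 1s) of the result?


11110100100 = 1956
00111111101 = 509
Sum = 2465 = 100110100001
1s count = 5

odd parity (5 ones in 100110100001)


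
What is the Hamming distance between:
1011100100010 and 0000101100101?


XOR: 1011001000111
Count of 1s: 7

7


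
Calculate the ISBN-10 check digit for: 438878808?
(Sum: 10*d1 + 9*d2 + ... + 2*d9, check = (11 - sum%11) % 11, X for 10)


Weighted sum: 317
317 mod 11 = 9

Check digit: 2


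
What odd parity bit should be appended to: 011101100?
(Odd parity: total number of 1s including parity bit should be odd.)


Number of 1s in data: 5
Parity bit: 0

0


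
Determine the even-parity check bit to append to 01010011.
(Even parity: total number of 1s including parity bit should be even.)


Number of 1s in data: 4
Parity bit: 0

0


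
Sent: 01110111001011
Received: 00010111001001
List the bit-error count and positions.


XOR: 01100000000010

3 error(s) at position(s): 1, 2, 12


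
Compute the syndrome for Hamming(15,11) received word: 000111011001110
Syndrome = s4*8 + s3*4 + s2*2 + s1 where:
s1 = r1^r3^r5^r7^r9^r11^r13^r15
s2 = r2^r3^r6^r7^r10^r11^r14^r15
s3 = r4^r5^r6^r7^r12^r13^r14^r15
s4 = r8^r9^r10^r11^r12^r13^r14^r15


s1=1, s2=0, s3=0, s4=1

Syndrome = 9 (error at position 9)


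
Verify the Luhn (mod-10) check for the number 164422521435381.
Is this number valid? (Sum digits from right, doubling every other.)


Luhn sum = 55
55 mod 10 = 5

Invalid (Luhn sum mod 10 = 5)


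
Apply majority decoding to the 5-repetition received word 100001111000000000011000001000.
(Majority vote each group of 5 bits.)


Groups: 10000, 11110, 00000, 00001, 10000, 01000
Majority votes: 010000

010000


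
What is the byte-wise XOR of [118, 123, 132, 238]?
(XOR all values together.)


XOR chain: 118 ^ 123 ^ 132 ^ 238 = 103

103


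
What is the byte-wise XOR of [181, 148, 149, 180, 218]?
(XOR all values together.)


XOR chain: 181 ^ 148 ^ 149 ^ 180 ^ 218 = 218

218


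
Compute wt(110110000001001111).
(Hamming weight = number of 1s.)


Counting 1s in 110110000001001111

9


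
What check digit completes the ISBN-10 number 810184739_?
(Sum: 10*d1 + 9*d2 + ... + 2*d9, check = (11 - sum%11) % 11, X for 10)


Weighted sum: 219
219 mod 11 = 10

Check digit: 1


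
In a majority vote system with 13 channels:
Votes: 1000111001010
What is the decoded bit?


Ones: 6 out of 13
Threshold: 7

0 (6/13 voted 1)


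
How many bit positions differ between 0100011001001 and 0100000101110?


XOR: 0000011100111
Count of 1s: 6

6


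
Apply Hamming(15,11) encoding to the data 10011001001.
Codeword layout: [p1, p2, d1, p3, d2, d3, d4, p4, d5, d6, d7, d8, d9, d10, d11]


Parity bits: p1=0, p2=1, p3=1, p4=1

011100111001001


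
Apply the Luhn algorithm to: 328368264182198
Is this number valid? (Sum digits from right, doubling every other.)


Luhn sum = 75
75 mod 10 = 5

Invalid (Luhn sum mod 10 = 5)


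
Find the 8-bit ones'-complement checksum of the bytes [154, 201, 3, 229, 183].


Sum = 770 mod 256 = 2
Complement = 253

253


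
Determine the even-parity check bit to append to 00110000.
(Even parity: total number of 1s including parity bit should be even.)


Number of 1s in data: 2
Parity bit: 0

0


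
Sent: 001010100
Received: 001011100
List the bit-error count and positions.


XOR: 000001000

1 error(s) at position(s): 5


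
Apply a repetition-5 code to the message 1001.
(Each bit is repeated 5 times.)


Each bit -> 5 copies

11111000000000011111


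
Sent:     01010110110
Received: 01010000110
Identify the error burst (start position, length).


XOR: 00000110000

Burst at position 5, length 2


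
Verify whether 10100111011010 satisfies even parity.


Number of 1s: 8

Yes, parity is correct (8 ones)


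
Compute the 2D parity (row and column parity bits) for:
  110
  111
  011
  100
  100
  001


Row parities: 010111
Column parities: 011

Row P: 010111, Col P: 011, Corner: 0


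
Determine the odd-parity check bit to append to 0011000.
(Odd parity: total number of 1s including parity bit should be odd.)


Number of 1s in data: 2
Parity bit: 1

1


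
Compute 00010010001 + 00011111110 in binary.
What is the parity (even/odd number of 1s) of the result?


00010010001 = 145
00011111110 = 254
Sum = 399 = 110001111
1s count = 6

even parity (6 ones in 110001111)


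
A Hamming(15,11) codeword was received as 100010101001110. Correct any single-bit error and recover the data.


Syndrome = 5: error at position 5

Data: 00011001110 (corrected bit 5)


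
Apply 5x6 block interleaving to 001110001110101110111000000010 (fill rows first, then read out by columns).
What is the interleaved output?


Matrix:
  001110
  001110
  101110
  111000
  000010
Read columns: 001100001011110111001110100000

001100001011110111001110100000


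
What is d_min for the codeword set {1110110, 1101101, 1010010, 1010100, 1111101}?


Comparing all pairs, minimum distance: 1
Can detect 0 errors, correct 0 errors

1


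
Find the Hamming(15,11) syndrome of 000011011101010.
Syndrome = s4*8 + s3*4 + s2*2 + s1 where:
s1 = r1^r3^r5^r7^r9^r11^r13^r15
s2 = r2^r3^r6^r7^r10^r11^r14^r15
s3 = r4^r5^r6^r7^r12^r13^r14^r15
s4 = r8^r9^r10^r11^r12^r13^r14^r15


s1=0, s2=1, s3=0, s4=1

Syndrome = 10 (error at position 10)


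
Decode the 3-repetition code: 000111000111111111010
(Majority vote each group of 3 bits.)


Groups: 000, 111, 000, 111, 111, 111, 010
Majority votes: 0101110

0101110


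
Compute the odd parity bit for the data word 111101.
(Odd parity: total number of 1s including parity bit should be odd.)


Number of 1s in data: 5
Parity bit: 0

0


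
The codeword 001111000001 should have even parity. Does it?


Number of 1s: 5

No, parity error (5 ones)


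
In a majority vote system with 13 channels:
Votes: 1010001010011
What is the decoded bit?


Ones: 6 out of 13
Threshold: 7

0 (6/13 voted 1)


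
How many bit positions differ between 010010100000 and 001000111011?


XOR: 011010011011
Count of 1s: 7

7


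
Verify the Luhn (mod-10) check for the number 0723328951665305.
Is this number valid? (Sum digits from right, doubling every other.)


Luhn sum = 58
58 mod 10 = 8

Invalid (Luhn sum mod 10 = 8)


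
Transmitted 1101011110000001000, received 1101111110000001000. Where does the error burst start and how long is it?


XOR: 0000100000000000000

Burst at position 4, length 1


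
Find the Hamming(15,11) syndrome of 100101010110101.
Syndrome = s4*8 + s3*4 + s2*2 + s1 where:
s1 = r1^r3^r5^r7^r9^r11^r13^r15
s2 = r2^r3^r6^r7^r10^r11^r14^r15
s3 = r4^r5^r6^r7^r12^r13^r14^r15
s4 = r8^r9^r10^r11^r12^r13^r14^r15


s1=0, s2=0, s3=0, s4=1

Syndrome = 8 (error at position 8)


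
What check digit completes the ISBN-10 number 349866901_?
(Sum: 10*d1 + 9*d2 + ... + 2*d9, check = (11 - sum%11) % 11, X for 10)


Weighted sum: 298
298 mod 11 = 1

Check digit: X


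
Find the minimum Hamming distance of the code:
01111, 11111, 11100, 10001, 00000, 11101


Comparing all pairs, minimum distance: 1
Can detect 0 errors, correct 0 errors

1


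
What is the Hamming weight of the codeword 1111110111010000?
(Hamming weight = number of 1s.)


Counting 1s in 1111110111010000

10


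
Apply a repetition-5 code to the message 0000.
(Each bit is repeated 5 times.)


Each bit -> 5 copies

00000000000000000000


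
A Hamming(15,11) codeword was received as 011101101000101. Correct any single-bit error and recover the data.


Syndrome = 15: error at position 15

Data: 10111000100 (corrected bit 15)


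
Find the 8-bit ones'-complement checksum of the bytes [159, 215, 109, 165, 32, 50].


Sum = 730 mod 256 = 218
Complement = 37

37


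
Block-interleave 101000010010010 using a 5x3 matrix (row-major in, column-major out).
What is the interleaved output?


Matrix:
  101
  000
  010
  010
  010
Read columns: 100000011110000

100000011110000


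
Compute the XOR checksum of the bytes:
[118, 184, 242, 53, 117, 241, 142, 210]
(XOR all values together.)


XOR chain: 118 ^ 184 ^ 242 ^ 53 ^ 117 ^ 241 ^ 142 ^ 210 = 209

209


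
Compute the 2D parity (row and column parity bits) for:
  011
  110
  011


Row parities: 000
Column parities: 110

Row P: 000, Col P: 110, Corner: 0


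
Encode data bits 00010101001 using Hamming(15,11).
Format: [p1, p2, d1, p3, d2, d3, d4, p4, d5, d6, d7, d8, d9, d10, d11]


Parity bits: p1=0, p2=1, p3=1, p4=1

010100110101001


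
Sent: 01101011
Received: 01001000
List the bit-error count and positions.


XOR: 00100011

3 error(s) at position(s): 2, 6, 7


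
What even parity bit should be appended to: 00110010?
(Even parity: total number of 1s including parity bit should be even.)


Number of 1s in data: 3
Parity bit: 1

1


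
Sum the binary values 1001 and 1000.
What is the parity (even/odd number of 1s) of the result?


1001 = 9
1000 = 8
Sum = 17 = 10001
1s count = 2

even parity (2 ones in 10001)


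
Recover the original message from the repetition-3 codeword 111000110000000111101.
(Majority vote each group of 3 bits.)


Groups: 111, 000, 110, 000, 000, 111, 101
Majority votes: 1010011

1010011


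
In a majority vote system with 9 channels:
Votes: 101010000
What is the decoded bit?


Ones: 3 out of 9
Threshold: 5

0 (3/9 voted 1)


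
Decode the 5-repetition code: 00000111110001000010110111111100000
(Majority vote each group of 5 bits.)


Groups: 00000, 11111, 00010, 00010, 11011, 11111, 00000
Majority votes: 0100110

0100110


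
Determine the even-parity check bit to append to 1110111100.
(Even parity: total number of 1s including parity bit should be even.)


Number of 1s in data: 7
Parity bit: 1

1


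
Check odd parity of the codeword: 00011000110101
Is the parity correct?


Number of 1s: 6

No, parity error (6 ones)


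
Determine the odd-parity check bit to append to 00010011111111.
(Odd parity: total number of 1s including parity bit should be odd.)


Number of 1s in data: 9
Parity bit: 0

0


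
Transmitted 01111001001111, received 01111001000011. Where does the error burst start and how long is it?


XOR: 00000000001100

Burst at position 10, length 2


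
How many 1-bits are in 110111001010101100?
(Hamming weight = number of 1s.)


Counting 1s in 110111001010101100

10


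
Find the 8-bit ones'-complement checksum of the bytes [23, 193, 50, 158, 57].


Sum = 481 mod 256 = 225
Complement = 30

30


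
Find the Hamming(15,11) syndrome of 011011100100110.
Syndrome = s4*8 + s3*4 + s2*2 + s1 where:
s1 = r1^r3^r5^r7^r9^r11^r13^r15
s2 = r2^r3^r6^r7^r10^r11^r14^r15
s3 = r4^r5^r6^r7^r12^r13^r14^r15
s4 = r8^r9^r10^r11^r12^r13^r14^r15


s1=0, s2=0, s3=1, s4=1

Syndrome = 12 (error at position 12)


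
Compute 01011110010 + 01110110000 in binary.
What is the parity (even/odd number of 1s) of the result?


01011110010 = 754
01110110000 = 944
Sum = 1698 = 11010100010
1s count = 5

odd parity (5 ones in 11010100010)


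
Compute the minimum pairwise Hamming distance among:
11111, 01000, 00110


Comparing all pairs, minimum distance: 3
Can detect 2 errors, correct 1 errors

3


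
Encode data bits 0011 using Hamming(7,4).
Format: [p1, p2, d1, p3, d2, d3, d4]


Parity bits: p1=1, p2=0, p3=0

1000011


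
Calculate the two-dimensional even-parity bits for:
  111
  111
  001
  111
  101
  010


Row parities: 111101
Column parities: 001

Row P: 111101, Col P: 001, Corner: 1


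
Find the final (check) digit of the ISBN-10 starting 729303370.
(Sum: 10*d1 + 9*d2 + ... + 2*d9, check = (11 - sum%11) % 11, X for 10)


Weighted sum: 229
229 mod 11 = 9

Check digit: 2


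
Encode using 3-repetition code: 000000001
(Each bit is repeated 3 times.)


Each bit -> 3 copies

000000000000000000000000111


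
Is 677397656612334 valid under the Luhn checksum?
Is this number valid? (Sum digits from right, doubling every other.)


Luhn sum = 72
72 mod 10 = 2

Invalid (Luhn sum mod 10 = 2)


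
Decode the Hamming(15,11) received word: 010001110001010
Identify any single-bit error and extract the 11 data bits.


Syndrome = 9: error at position 9

Data: 00111001010 (corrected bit 9)


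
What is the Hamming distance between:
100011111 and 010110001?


XOR: 110101110
Count of 1s: 6

6


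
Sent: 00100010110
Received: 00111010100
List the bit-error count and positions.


XOR: 00011000010

3 error(s) at position(s): 3, 4, 9


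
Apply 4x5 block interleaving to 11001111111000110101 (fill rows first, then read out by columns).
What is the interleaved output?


Matrix:
  11001
  11111
  10001
  10101
Read columns: 11111100010101001111

11111100010101001111


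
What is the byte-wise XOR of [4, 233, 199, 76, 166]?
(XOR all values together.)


XOR chain: 4 ^ 233 ^ 199 ^ 76 ^ 166 = 192

192


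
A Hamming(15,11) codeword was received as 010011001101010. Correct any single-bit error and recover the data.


Syndrome = 0: no error detected

Data: 01101101010 (no errors)


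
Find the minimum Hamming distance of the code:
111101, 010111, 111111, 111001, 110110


Comparing all pairs, minimum distance: 1
Can detect 0 errors, correct 0 errors

1


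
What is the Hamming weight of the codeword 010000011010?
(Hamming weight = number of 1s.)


Counting 1s in 010000011010

4


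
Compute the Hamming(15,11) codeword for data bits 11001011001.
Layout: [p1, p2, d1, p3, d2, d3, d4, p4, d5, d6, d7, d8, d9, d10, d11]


Parity bits: p1=1, p2=1, p3=1, p4=0

111110001011001


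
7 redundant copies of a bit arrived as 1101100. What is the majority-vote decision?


Ones: 4 out of 7
Threshold: 4

1 (4/7 voted 1)


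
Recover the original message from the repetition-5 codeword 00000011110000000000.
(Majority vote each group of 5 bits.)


Groups: 00000, 01111, 00000, 00000
Majority votes: 0100

0100


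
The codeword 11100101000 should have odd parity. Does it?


Number of 1s: 5

Yes, parity is correct (5 ones)


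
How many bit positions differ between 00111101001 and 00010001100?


XOR: 00101100101
Count of 1s: 5

5


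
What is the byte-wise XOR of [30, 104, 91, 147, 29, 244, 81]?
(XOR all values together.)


XOR chain: 30 ^ 104 ^ 91 ^ 147 ^ 29 ^ 244 ^ 81 = 6

6


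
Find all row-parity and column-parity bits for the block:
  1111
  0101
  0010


Row parities: 001
Column parities: 1000

Row P: 001, Col P: 1000, Corner: 1


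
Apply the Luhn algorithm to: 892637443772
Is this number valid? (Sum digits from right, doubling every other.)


Luhn sum = 71
71 mod 10 = 1

Invalid (Luhn sum mod 10 = 1)


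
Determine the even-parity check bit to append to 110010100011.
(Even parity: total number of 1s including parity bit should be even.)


Number of 1s in data: 6
Parity bit: 0

0


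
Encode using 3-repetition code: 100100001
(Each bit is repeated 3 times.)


Each bit -> 3 copies

111000000111000000000000111


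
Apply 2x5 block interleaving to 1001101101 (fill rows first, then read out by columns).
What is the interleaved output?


Matrix:
  10011
  01101
Read columns: 1001011011

1001011011


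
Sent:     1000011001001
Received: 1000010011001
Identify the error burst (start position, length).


XOR: 0000001010000

Burst at position 6, length 3


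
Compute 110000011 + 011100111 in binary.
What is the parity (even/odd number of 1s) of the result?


110000011 = 387
011100111 = 231
Sum = 618 = 1001101010
1s count = 5

odd parity (5 ones in 1001101010)


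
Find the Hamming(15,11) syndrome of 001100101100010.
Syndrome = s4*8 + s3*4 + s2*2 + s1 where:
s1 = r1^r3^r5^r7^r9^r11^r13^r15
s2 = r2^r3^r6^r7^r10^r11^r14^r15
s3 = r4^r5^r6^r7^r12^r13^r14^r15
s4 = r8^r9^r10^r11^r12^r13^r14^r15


s1=1, s2=0, s3=1, s4=1

Syndrome = 13 (error at position 13)


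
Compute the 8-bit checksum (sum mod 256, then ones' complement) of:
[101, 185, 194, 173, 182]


Sum = 835 mod 256 = 67
Complement = 188

188


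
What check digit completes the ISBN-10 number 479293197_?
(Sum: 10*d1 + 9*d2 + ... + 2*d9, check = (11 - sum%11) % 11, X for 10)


Weighted sum: 303
303 mod 11 = 6

Check digit: 5


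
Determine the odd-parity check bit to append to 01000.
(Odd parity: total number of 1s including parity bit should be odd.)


Number of 1s in data: 1
Parity bit: 0

0


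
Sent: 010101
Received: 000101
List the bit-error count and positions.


XOR: 010000

1 error(s) at position(s): 1


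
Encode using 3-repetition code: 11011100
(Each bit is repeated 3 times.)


Each bit -> 3 copies

111111000111111111000000


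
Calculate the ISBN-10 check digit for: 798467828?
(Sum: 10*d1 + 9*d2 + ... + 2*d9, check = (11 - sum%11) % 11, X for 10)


Weighted sum: 368
368 mod 11 = 5

Check digit: 6


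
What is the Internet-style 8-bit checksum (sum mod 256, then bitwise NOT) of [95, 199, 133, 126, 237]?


Sum = 790 mod 256 = 22
Complement = 233

233


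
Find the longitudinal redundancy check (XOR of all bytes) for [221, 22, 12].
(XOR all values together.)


XOR chain: 221 ^ 22 ^ 12 = 199

199


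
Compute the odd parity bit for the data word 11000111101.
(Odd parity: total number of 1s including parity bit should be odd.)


Number of 1s in data: 7
Parity bit: 0

0


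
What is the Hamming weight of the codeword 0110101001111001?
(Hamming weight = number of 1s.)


Counting 1s in 0110101001111001

9


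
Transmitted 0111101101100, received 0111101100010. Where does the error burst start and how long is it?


XOR: 0000000001110

Burst at position 9, length 3


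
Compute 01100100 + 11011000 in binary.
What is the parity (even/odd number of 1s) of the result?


01100100 = 100
11011000 = 216
Sum = 316 = 100111100
1s count = 5

odd parity (5 ones in 100111100)


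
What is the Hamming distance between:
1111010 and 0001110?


XOR: 1110100
Count of 1s: 4

4


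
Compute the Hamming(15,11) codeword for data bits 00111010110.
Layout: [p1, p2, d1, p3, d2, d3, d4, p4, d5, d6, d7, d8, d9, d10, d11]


Parity bits: p1=0, p2=0, p3=0, p4=0

000001101010110


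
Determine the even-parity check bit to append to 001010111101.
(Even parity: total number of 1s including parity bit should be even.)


Number of 1s in data: 7
Parity bit: 1

1


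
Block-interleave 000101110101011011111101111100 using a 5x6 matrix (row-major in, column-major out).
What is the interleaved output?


Matrix:
  000101
  110101
  011011
  111101
  111100
Read columns: 010110111100111110110010011110

010110111100111110110010011110


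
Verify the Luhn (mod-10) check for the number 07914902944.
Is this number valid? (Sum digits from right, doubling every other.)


Luhn sum = 54
54 mod 10 = 4

Invalid (Luhn sum mod 10 = 4)


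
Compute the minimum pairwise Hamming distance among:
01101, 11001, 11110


Comparing all pairs, minimum distance: 2
Can detect 1 errors, correct 0 errors

2


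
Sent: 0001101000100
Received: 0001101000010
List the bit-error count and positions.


XOR: 0000000000110

2 error(s) at position(s): 10, 11


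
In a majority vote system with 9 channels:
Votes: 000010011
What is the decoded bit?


Ones: 3 out of 9
Threshold: 5

0 (3/9 voted 1)


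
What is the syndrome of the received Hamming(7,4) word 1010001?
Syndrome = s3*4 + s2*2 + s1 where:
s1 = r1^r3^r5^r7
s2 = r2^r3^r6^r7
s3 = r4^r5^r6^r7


s1=1, s2=0, s3=1

Syndrome = 5 (error at position 5)


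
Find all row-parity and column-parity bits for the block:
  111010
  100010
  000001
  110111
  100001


Row parities: 00110
Column parities: 001111

Row P: 00110, Col P: 001111, Corner: 0


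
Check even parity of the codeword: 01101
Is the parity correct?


Number of 1s: 3

No, parity error (3 ones)


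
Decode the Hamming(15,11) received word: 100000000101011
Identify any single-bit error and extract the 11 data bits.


Syndrome = 6: error at position 6

Data: 00100101011 (corrected bit 6)


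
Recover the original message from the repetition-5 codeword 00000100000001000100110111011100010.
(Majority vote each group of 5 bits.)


Groups: 00000, 10000, 00010, 00100, 11011, 10111, 00010
Majority votes: 0000110

0000110


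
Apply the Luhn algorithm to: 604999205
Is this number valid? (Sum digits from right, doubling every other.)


Luhn sum = 44
44 mod 10 = 4

Invalid (Luhn sum mod 10 = 4)


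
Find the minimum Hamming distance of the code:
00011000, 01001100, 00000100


Comparing all pairs, minimum distance: 2
Can detect 1 errors, correct 0 errors

2


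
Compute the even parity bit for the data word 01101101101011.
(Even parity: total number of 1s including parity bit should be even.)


Number of 1s in data: 9
Parity bit: 1

1


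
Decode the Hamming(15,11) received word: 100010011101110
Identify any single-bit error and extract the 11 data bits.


Syndrome = 0: no error detected

Data: 01001101110 (no errors)


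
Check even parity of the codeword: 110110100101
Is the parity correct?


Number of 1s: 7

No, parity error (7 ones)


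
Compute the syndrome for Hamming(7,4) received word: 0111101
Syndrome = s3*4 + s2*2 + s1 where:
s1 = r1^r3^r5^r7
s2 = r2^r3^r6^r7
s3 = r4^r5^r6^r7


s1=1, s2=1, s3=1

Syndrome = 7 (error at position 7)


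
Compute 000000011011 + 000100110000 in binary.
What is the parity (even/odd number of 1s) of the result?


000000011011 = 27
000100110000 = 304
Sum = 331 = 101001011
1s count = 5

odd parity (5 ones in 101001011)


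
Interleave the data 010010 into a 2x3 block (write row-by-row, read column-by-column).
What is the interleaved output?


Matrix:
  010
  010
Read columns: 001100

001100


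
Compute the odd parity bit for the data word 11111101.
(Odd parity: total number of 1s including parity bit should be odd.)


Number of 1s in data: 7
Parity bit: 0

0


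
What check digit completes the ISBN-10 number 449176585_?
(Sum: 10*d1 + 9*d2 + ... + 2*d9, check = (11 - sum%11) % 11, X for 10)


Weighted sum: 281
281 mod 11 = 6

Check digit: 5


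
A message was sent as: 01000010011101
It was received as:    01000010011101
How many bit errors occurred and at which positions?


XOR: 00000000000000

0 errors (received matches sent)


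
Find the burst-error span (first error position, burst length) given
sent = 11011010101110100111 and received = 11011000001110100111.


XOR: 00000010100000000000

Burst at position 6, length 3


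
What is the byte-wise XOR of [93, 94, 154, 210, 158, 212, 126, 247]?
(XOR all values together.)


XOR chain: 93 ^ 94 ^ 154 ^ 210 ^ 158 ^ 212 ^ 126 ^ 247 = 136

136


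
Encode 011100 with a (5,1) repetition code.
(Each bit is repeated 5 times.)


Each bit -> 5 copies

000001111111111111110000000000


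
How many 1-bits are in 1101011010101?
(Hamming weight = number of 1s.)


Counting 1s in 1101011010101

8


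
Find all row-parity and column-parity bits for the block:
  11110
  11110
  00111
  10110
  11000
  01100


Row parities: 001100
Column parities: 00101

Row P: 001100, Col P: 00101, Corner: 0


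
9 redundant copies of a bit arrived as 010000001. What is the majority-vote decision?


Ones: 2 out of 9
Threshold: 5

0 (2/9 voted 1)


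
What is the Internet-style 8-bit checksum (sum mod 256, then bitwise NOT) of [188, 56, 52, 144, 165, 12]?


Sum = 617 mod 256 = 105
Complement = 150

150


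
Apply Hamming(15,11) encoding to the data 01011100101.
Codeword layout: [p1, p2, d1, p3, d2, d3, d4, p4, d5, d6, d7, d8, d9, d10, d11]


Parity bits: p1=1, p2=1, p3=0, p4=0

110010101100101


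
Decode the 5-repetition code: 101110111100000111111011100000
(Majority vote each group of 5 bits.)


Groups: 10111, 01111, 00000, 11111, 10111, 00000
Majority votes: 110110

110110


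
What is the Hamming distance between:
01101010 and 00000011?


XOR: 01101001
Count of 1s: 4

4


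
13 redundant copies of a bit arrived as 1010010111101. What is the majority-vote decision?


Ones: 8 out of 13
Threshold: 7

1 (8/13 voted 1)


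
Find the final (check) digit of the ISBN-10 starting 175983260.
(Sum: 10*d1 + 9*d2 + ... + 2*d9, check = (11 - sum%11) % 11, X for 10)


Weighted sum: 265
265 mod 11 = 1

Check digit: X


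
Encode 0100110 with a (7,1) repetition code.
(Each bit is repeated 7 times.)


Each bit -> 7 copies

0000000111111100000000000000111111111111110000000


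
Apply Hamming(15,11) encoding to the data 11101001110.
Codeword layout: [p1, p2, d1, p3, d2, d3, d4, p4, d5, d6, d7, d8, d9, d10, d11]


Parity bits: p1=0, p2=1, p3=1, p4=0

011111001001110


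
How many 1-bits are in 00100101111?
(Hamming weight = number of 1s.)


Counting 1s in 00100101111

6


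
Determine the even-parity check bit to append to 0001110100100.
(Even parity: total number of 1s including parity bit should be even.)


Number of 1s in data: 5
Parity bit: 1

1


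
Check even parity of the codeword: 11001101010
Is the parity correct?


Number of 1s: 6

Yes, parity is correct (6 ones)


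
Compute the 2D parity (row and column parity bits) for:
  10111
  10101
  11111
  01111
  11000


Row parities: 01100
Column parities: 01010

Row P: 01100, Col P: 01010, Corner: 0


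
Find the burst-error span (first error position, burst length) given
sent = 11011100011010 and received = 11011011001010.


XOR: 00000111010000

Burst at position 5, length 5


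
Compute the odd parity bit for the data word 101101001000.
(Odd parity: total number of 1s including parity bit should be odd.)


Number of 1s in data: 5
Parity bit: 0

0


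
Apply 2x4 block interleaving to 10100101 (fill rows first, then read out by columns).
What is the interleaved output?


Matrix:
  1010
  0101
Read columns: 10011001

10011001


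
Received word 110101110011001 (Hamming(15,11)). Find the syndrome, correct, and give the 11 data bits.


Syndrome = 6: error at position 6

Data: 00010011001 (corrected bit 6)


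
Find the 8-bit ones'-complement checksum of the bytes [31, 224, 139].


Sum = 394 mod 256 = 138
Complement = 117

117


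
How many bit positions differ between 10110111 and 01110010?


XOR: 11000101
Count of 1s: 4

4


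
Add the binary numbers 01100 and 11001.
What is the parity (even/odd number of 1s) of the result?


01100 = 12
11001 = 25
Sum = 37 = 100101
1s count = 3

odd parity (3 ones in 100101)


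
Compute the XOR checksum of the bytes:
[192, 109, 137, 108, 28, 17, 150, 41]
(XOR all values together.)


XOR chain: 192 ^ 109 ^ 137 ^ 108 ^ 28 ^ 17 ^ 150 ^ 41 = 250

250


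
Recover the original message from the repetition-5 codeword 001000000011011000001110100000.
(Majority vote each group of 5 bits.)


Groups: 00100, 00000, 11011, 00000, 11101, 00000
Majority votes: 001010

001010


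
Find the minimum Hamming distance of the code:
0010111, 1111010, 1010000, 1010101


Comparing all pairs, minimum distance: 2
Can detect 1 errors, correct 0 errors

2


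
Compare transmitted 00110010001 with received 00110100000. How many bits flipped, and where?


XOR: 00000110001

3 error(s) at position(s): 5, 6, 10


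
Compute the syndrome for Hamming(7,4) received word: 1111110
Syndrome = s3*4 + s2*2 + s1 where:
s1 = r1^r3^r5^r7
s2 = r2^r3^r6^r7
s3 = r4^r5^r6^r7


s1=1, s2=1, s3=1

Syndrome = 7 (error at position 7)


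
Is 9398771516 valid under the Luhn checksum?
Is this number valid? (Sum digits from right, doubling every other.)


Luhn sum = 56
56 mod 10 = 6

Invalid (Luhn sum mod 10 = 6)


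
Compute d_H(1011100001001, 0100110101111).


XOR: 1111010100110
Count of 1s: 8

8


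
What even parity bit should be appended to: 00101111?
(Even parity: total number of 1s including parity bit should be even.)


Number of 1s in data: 5
Parity bit: 1

1


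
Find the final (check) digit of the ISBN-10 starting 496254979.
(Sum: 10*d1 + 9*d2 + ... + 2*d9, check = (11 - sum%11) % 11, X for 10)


Weighted sum: 308
308 mod 11 = 0

Check digit: 0


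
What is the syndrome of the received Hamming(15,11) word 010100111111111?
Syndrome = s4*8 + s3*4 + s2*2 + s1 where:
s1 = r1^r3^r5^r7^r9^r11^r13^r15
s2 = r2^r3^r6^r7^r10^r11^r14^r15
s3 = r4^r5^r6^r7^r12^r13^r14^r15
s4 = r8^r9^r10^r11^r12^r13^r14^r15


s1=1, s2=0, s3=0, s4=0

Syndrome = 1 (error at position 1)


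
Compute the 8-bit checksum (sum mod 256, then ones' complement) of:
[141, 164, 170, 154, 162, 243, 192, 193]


Sum = 1419 mod 256 = 139
Complement = 116

116


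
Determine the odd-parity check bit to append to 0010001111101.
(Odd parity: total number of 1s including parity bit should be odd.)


Number of 1s in data: 7
Parity bit: 0

0


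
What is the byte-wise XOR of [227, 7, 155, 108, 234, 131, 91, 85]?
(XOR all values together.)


XOR chain: 227 ^ 7 ^ 155 ^ 108 ^ 234 ^ 131 ^ 91 ^ 85 = 116

116


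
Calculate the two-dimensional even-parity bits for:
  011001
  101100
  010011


Row parities: 111
Column parities: 100110

Row P: 111, Col P: 100110, Corner: 1
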